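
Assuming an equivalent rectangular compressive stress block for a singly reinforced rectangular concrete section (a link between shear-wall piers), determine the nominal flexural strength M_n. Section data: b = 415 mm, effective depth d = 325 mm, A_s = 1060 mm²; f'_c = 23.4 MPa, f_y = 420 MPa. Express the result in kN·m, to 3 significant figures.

T = A_s f_y = 1060 × 420 = 445200 N = 445.2 kN.
From C = T: a = T/(0.85 f'_c b) = 445200/(0.85 × 23.4 × 415) = 53.94 mm.
M_n = T(d − a/2) = 445.2 kN × (325 − 26.97) mm = 132.68 kN·m.

M_n ≈ 133 kN·m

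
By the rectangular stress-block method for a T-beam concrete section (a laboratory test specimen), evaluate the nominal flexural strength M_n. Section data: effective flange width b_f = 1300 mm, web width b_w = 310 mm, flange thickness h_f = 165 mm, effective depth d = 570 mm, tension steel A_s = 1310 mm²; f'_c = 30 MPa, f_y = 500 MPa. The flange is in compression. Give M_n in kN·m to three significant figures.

Tension: T = A_s f_y = 1310 × 500 = 655000 N.
Try a within the flange: a = T/(0.85 f'_c b_f) = 655000/(0.85 × 30 × 1300) = 19.76 mm.
Since a = 19.76 ≤ h_f = 165 mm, the stress block lies entirely in the flange; analyse as a rectangular beam of width b_f.
M_n = T(d − a/2) = 655000 × (570 − 9.88) = 366.88 × 10⁶ N·mm.
M_n = 366.88 kN·m.

M_n ≈ 367 kN·m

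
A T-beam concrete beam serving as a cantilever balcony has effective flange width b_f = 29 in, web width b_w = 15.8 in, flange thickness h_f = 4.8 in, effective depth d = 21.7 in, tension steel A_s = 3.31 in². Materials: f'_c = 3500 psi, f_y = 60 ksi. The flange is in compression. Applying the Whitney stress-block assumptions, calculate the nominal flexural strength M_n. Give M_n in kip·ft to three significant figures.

Tension: T = A_s f_y = 3.31 × 60 = 198.6 kips.
Try a within the flange: a = T/(0.85 f'_c b_f) = 198.6/(0.85 × 3.5 × 29) = 2.302 in.
Since a = 2.302 ≤ h_f = 4.8 in, the stress block lies entirely in the flange; analyse as a rectangular beam of width b_f.
M_n = T(d − a/2) = 198.6 × (21.7 − 1.151) = 4081.0 kip·in.
M_n = 4081.0/12 = 340.08 kip·ft.

M_n ≈ 340 kip·ft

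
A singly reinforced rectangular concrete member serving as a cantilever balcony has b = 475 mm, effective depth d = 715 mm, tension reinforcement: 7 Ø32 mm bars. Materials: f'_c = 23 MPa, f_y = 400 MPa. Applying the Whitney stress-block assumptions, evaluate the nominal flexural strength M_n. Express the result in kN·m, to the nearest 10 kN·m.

A_s = 7 × 804 = 5628 mm².
T = A_s f_y = 5628 × 400 = 2251200 N = 2251.2 kN.
From C = T: a = T/(0.85 f'_c b) = 2251200/(0.85 × 23 × 475) = 242.42 mm.
M_n = T(d − a/2) = 2251.2 kN × (715 − 121.21) mm = 1336.74 kN·m.

M_n ≈ 1340 kN·m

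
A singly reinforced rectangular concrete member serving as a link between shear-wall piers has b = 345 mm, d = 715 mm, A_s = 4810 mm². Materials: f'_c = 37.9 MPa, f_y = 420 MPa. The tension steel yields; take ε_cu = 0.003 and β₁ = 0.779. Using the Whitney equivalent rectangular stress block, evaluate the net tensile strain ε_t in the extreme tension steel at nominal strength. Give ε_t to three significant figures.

ε_t ≈ 0.00619

a = A_s f_y/(0.85 f'_c b) = 181.77 mm.
β₁ = 0.779, so c = a/β₁ = 181.77/0.779 = 233.34 mm.
From the linear strain diagram with ε_cu = 0.003: ε_t = 0.003 (d − c)/c = 0.003 × (715 − 233.34)/233.34 = 0.00619.
Since ε_t ≥ 0.005, the section is tension-controlled.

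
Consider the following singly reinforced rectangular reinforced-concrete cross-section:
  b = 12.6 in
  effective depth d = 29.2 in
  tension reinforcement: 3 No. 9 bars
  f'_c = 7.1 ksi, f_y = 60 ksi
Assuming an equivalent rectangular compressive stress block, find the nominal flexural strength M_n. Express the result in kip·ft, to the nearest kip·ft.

M_n ≈ 420 kip·ft

A_s = 3 × 1 = 3 in².
T = A_s f_y = 3 × 60 = 180 kips.
a = T/(0.85 f'_c b) = 180/(0.85 × 7.1 × 12.6) = 2.367 in.
M_n = T(d − a/2) = 180 × (29.2 − 1.1835) = 5043.0 kip·in = 5043.0/12 = 420.25 kip·ft.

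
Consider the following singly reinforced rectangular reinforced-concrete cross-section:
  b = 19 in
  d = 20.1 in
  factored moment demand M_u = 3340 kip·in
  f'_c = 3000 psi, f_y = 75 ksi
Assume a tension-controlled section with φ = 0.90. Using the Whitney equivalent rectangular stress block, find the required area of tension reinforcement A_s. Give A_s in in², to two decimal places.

A_s ≈ 2.75 in²

M_n = M_u/φ = 3340/0.90 = 3711.11 kip·in.
From M_n = 0.85 f'_c a b (d − a/2):
a = d − √(d² − 2M_n/(0.85 f'_c b)) = 20.1 − √(20.1² − 2 × 3711.11/(0.85 × 3 × 19)) = 4.263 in.
A_s = 0.85 f'_c a b / f_y = 0.85 × 3 × 4.263 × 19 / 75 = 2.754 in².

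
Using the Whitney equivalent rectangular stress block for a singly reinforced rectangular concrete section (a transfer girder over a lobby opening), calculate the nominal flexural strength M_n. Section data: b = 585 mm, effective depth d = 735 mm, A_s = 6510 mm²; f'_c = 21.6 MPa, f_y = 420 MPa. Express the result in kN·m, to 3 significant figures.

M_n ≈ 1660 kN·m

T = A_s f_y = 6510 × 420 = 2734200 N = 2734.2 kN.
From C = T: a = T/(0.85 f'_c b) = 2734200/(0.85 × 21.6 × 585) = 254.57 mm.
M_n = T(d − a/2) = 2734.2 kN × (735 − 127.285) mm = 1661.61 kN·m.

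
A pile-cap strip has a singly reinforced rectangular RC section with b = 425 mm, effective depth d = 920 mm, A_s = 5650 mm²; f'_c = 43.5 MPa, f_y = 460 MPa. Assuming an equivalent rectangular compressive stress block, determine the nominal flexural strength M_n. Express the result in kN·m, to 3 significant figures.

T = A_s f_y = 5650 × 460 = 2599000 N = 2599 kN.
From C = T: a = T/(0.85 f'_c b) = 2599000/(0.85 × 43.5 × 425) = 165.39 mm.
M_n = T(d − a/2) = 2599 kN × (920 − 82.695) mm = 2176.16 kN·m.

M_n ≈ 2180 kN·m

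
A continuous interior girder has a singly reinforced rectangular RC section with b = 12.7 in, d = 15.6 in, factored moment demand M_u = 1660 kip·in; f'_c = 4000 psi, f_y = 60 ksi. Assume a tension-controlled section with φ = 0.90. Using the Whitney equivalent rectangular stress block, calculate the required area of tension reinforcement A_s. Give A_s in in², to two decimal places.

M_n = M_u/φ = 1660/0.90 = 1844.44 kip·in.
From M_n = 0.85 f'_c a b (d − a/2):
a = d − √(d² − 2M_n/(0.85 f'_c b)) = 15.6 − √(15.6² − 2 × 1844.44/(0.85 × 4 × 12.7)) = 3.033 in.
A_s = 0.85 f'_c a b / f_y = 0.85 × 4 × 3.033 × 12.7 / 60 = 2.183 in².

A_s ≈ 2.18 in²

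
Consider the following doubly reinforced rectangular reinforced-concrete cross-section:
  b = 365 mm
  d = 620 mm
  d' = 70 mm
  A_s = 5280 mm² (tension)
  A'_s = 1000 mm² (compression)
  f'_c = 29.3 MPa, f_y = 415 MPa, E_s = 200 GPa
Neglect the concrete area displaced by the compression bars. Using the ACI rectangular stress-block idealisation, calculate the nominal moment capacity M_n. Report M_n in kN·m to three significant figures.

Assume both tension and compression steel yield.
Net tension couple steel: A_s − A'_s = 4280 mm².
a = (A_s − A'_s) f_y / (0.85 f'_c b) = 1776200/(0.85 × 29.3 × 365) = 195.39 mm.
c = a/β₁ = 195.39/0.841 = 232.33 mm; ε'_s = 0.003(c − d')/c = 0.0021 ≥ f_y/E_s = 0.0021, so compression steel does yield.
M_n = (A_s − A'_s) f_y (d − a/2) + A'_s f_y (d − d') = [1776200 × (620 − 97.695) + 415000 × (620 − 70)] × 10⁻⁶ = 927.72 + 228.25 = 1155.97 kN·m.

M_n ≈ 1160 kN·m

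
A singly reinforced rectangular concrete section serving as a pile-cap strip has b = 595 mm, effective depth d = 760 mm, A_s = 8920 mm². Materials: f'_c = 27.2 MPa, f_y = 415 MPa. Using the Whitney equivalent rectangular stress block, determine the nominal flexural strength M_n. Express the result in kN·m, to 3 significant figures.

M_n ≈ 2320 kN·m

T = A_s f_y = 8920 × 415 = 3701800 N = 3701.8 kN.
From C = T: a = T/(0.85 f'_c b) = 3701800/(0.85 × 27.2 × 595) = 269.10 mm.
M_n = T(d − a/2) = 3701.8 kN × (760 − 134.55) mm = 2315.29 kN·m.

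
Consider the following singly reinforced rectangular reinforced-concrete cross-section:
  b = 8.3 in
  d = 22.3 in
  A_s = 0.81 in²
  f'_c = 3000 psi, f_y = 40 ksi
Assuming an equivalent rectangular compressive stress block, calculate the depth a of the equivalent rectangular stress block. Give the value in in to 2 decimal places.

T = A_s f_y = 0.81 × 40 = 32.4 kips.
a = T/(0.85 f'_c b) = 32.4/(0.85 × 3 × 8.3) = 1.53 in.

a ≈ 1.53 in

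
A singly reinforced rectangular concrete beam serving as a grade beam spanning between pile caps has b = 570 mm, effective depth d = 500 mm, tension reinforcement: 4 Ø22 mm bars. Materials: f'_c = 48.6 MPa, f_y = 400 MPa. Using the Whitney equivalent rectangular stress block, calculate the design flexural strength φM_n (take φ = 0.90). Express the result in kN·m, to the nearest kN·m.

φM_n ≈ 267 kN·m

A_s = 4 × 380 = 1520 mm².
T = A_s f_y = 1520 × 400 = 608000 N = 608 kN.
From C = T: a = T/(0.85 f'_c b) = 608000/(0.85 × 48.6 × 570) = 25.82 mm.
M_n = T(d − a/2) = 608 kN × (500 − 12.91) mm = 296.15 kN·m.
φM_n = 0.90 × 296.15 = 266.54 kN·m.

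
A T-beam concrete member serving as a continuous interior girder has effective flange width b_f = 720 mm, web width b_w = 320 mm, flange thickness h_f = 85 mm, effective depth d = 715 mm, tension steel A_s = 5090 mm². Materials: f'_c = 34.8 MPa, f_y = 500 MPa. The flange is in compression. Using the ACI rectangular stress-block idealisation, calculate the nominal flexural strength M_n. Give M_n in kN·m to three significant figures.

M_n ≈ 1650 kN·m

Tension: T = A_s f_y = 5090 × 500 = 2545000 N.
Try a within the flange: a = T/(0.85 f'_c b_f) = 2545000/(0.85 × 34.8 × 720) = 119.50 mm.
a = 119.50 > h_f = 85 mm: the block extends into the web. Split into flange-overhang and web parts.
C_f = 0.85 f'_c (b_f − b_w) h_f = 0.85 × 34.8 × (720 − 320) × 85 = 1005720 N.
Remaining web compression depth: a_w = (T − C_f)/(0.85 f'_c b_w) = (2545000 − 1005720)/(0.85 × 34.8 × 320) = 162.62 mm.
M_n = C_f(d − h_f/2) + (T − C_f)(d − a_w/2) = 1005720 × (715 − 42.5) + 1539280 × (715 − 81.31) = 676.35 + 975.43 = 1651.78 × 10⁶ N·mm.
M_n = 1651.78 kN·m.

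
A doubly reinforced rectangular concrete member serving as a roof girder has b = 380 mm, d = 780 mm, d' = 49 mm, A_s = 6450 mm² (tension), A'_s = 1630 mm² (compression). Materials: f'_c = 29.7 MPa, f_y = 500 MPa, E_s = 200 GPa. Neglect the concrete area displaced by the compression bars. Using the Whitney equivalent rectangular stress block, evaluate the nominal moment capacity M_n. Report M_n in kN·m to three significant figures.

Assume both tension and compression steel yield.
Net tension couple steel: A_s − A'_s = 4820 mm².
a = (A_s − A'_s) f_y / (0.85 f'_c b) = 2410000/(0.85 × 29.7 × 380) = 251.22 mm.
c = a/β₁ = 251.22/0.838 = 299.79 mm; ε'_s = 0.003(c − d')/c = 0.0025 ≥ f_y/E_s = 0.0025, so compression steel does yield.
M_n = (A_s − A'_s) f_y (d − a/2) + A'_s f_y (d − d') = [2410000 × (780 − 125.61) + 815000 × (780 − 49)] × 10⁻⁶ = 1577.08 + 595.77 = 2172.85 kN·m.

M_n ≈ 2170 kN·m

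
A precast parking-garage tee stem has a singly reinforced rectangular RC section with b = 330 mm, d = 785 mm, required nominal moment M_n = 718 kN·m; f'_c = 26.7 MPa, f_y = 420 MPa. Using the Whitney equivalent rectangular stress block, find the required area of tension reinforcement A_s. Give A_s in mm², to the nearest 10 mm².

With M_n = 0.85 f'_c a b (d − a/2), solve the quadratic for a:
a = d − √(d² − 2M_n/(0.85 f'_c b)) = 785 − √(785² − 2 × 718×10⁶/(0.85 × 26.7 × 330)) = 133.47 mm.
A_s = 0.85 f'_c a b / f_y = 0.85 × 26.7 × 133.47 × 330 / 420 = 2380.0 mm².

A_s ≈ 2380 mm²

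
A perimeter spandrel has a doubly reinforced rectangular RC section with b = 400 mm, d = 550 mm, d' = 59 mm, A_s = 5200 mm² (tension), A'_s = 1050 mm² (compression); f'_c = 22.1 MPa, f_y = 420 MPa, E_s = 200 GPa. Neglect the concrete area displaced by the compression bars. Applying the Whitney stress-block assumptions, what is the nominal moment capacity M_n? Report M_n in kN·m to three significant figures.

Assume both tension and compression steel yield.
Net tension couple steel: A_s − A'_s = 4150 mm².
a = (A_s − A'_s) f_y / (0.85 f'_c b) = 1743000/(0.85 × 22.1 × 400) = 231.97 mm.
c = a/β₁ = 231.97/0.85 = 272.91 mm; ε'_s = 0.003(c − d')/c = 0.0024 ≥ f_y/E_s = 0.0021, so compression steel does yield.
M_n = (A_s − A'_s) f_y (d − a/2) + A'_s f_y (d − d') = [1743000 × (550 − 115.985) + 441000 × (550 − 59)] × 10⁻⁶ = 756.49 + 216.53 = 973.02 kN·m.

M_n ≈ 973 kN·m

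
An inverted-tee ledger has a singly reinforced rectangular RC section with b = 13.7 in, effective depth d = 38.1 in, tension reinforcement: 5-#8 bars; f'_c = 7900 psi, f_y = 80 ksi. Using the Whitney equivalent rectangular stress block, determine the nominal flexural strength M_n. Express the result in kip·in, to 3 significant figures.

A_s = 5 × 0.79 = 3.95 in².
T = A_s f_y = 3.95 × 80 = 316 kips.
a = T/(0.85 f'_c b) = 316/(0.85 × 7.9 × 13.7) = 3.435 in.
M_n = T(d − a/2) = 316 × (38.1 − 1.7175) = 11496.9 kip·in.

M_n ≈ 11500 kip·in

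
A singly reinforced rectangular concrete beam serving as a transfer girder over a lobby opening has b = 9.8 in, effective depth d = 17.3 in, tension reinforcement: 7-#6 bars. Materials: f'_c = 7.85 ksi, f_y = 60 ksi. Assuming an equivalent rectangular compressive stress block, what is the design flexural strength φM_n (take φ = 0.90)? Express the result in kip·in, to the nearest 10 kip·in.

φM_n ≈ 2640 kip·in

A_s = 7 × 0.44 = 3.08 in².
T = A_s f_y = 3.08 × 60 = 184.8 kips.
a = T/(0.85 f'_c b) = 184.8/(0.85 × 7.85 × 9.8) = 2.826 in.
M_n = T(d − a/2) = 184.8 × (17.3 − 1.413) = 2935.9 kip·in.
φM_n = 0.90 × 2935.9 = 2642.3 kip·in.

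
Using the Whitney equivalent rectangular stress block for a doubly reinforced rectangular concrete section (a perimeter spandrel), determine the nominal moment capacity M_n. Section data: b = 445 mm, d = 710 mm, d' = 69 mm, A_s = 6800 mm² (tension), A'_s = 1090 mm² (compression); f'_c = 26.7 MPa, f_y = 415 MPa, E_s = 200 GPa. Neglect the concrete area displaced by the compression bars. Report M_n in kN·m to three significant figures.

M_n ≈ 1690 kN·m

Assume both tension and compression steel yield.
Net tension couple steel: A_s − A'_s = 5710 mm².
a = (A_s − A'_s) f_y / (0.85 f'_c b) = 2369650/(0.85 × 26.7 × 445) = 234.64 mm.
c = a/β₁ = 234.64/0.85 = 276.05 mm; ε'_s = 0.003(c − d')/c = 0.0023 ≥ f_y/E_s = 0.0021, so compression steel does yield.
M_n = (A_s − A'_s) f_y (d − a/2) + A'_s f_y (d − d') = [2369650 × (710 − 117.32) + 452350 × (710 − 69)] × 10⁻⁶ = 1404.44 + 289.96 = 1694.40 kN·m.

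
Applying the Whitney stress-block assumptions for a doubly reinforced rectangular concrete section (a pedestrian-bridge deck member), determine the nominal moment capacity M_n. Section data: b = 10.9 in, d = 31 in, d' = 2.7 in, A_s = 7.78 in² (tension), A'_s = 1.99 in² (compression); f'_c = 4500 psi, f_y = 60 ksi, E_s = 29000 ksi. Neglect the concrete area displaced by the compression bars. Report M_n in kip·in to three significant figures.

Assume both steels yield.
a = (A_s − A'_s) f_y/(0.85 f'_c b) = (7.78 − 1.99) × 60/(0.85 × 4.5 × 10.9) = 8.332 in.
c = a/β₁ = 8.332/0.825 = 10.099 in; ε'_s = 0.003(c − d')/c = 0.0022 ≥ ε_y = 0.0021, so the compression steel yields.
M_n = (A_s − A'_s) f_y (d − a/2) + A'_s f_y (d − d') = 347.4 × (31 − 4.166) + 119.4 × (31 − 2.7) = 9322.1 + 3379.0 = 12701.1 kip·in.

M_n ≈ 12700 kip·in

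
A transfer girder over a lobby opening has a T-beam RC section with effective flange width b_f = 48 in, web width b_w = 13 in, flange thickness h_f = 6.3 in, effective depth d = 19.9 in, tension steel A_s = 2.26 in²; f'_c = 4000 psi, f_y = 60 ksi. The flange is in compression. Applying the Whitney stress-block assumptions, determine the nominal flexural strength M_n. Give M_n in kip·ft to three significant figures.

Tension: T = A_s f_y = 2.26 × 60 = 135.6 kips.
Try a within the flange: a = T/(0.85 f'_c b_f) = 135.6/(0.85 × 4 × 48) = 0.831 in.
Since a = 0.831 ≤ h_f = 6.3 in, the stress block lies entirely in the flange; analyse as a rectangular beam of width b_f.
M_n = T(d − a/2) = 135.6 × (19.9 − 0.4155) = 2642.1 kip·in.
M_n = 2642.1/12 = 220.18 kip·ft.

M_n ≈ 220 kip·ft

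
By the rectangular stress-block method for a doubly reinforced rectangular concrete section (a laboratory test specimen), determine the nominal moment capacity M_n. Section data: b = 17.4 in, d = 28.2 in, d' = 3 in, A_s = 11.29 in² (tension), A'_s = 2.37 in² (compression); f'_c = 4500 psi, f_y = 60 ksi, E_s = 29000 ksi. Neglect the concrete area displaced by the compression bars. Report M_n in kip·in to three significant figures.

M_n ≈ 16500 kip·in

Assume both steels yield.
a = (A_s − A'_s) f_y/(0.85 f'_c b) = (11.29 − 2.37) × 60/(0.85 × 4.5 × 17.4) = 8.041 in.
c = a/β₁ = 8.041/0.825 = 9.747 in; ε'_s = 0.003(c − d')/c = 0.0021 ≥ ε_y = 0.0021, so the compression steel yields.
M_n = (A_s − A'_s) f_y (d − a/2) + A'_s f_y (d − d') = 535.2 × (28.2 − 4.0205) + 142.2 × (28.2 − 3) = 12940.9 + 3583.4 = 16524.3 kip·in.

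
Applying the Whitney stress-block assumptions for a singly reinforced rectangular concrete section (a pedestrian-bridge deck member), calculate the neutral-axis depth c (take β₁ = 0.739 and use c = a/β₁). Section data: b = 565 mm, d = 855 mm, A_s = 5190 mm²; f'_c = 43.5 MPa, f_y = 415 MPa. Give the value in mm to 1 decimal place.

c ≈ 139.5 mm

T = A_s f_y = 5190 × 415 = 2153850 N = 2153.85 kN.
Setting C = 0.85 f'_c a b equal to T: a = 2153850/(0.85 × 43.5 × 565) = 103.100 mm.
With β₁ = 0.739, c = a/β₁ = 103.100/0.739 = 139.5 mm.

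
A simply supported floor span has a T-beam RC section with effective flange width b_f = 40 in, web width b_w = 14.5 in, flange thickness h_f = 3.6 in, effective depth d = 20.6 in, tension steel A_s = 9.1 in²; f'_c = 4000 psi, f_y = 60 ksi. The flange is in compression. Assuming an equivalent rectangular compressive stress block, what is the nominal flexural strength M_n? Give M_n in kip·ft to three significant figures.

M_n ≈ 844 kip·ft

Tension: T = A_s f_y = 9.1 × 60 = 546 kips.
Try a within the flange: a = T/(0.85 f'_c b_f) = 546/(0.85 × 4 × 40) = 4.015 in.
a = 4.015 > h_f = 3.6 in: the block extends into the web. Split into flange-overhang and web parts.
C_f = 0.85 f'_c (b_f − b_w) h_f = 0.85 × 4 × (40 − 14.5) × 3.6 = 312.1 kips.
Remaining web compression depth: a_w = (T − C_f)/(0.85 f'_c b_w) = (546 − 312.1)/(0.85 × 4 × 14.5) = 4.744 in.
M_n = C_f(d − h_f/2) + (T − C_f)(d − a_w/2) = 312.1 × (20.6 − 1.8) + 233.9 × (20.6 − 2.372) = 5867.5 + 4263.5 = 10131.0 kip·in.
M_n = 10131.0/12 = 844.25 kip·ft.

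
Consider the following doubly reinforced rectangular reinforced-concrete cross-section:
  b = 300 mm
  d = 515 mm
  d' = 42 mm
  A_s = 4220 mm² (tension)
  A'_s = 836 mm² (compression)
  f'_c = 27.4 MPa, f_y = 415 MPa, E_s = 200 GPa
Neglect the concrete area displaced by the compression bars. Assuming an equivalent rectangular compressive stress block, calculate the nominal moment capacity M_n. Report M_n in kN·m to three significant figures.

M_n ≈ 746 kN·m

Assume both tension and compression steel yield.
Net tension couple steel: A_s − A'_s = 3384 mm².
a = (A_s − A'_s) f_y / (0.85 f'_c b) = 1404360/(0.85 × 27.4 × 300) = 201.00 mm.
c = a/β₁ = 201.00/0.85 = 236.47 mm; ε'_s = 0.003(c − d')/c = 0.0025 ≥ f_y/E_s = 0.0021, so compression steel does yield.
M_n = (A_s − A'_s) f_y (d − a/2) + A'_s f_y (d − d') = [1404360 × (515 − 100.5) + 346940 × (515 − 42)] × 10⁻⁶ = 582.11 + 164.10 = 746.21 kN·m.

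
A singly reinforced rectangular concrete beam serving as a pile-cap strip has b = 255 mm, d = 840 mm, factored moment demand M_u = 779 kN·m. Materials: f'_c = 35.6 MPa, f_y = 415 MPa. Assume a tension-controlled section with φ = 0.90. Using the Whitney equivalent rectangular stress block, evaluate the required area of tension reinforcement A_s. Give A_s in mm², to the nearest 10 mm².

M_n = M_u/φ = 779/0.90 = 865.556 kN·m.
With M_n = 0.85 f'_c a b (d − a/2), solve the quadratic for a:
a = d − √(d² − 2M_n/(0.85 f'_c b)) = 840 − √(840² − 2 × 865.556×10⁶/(0.85 × 35.6 × 255)) = 146.27 mm.
A_s = 0.85 f'_c a b / f_y = 0.85 × 35.6 × 146.27 × 255 / 415 = 2719.7 mm².

A_s ≈ 2720 mm²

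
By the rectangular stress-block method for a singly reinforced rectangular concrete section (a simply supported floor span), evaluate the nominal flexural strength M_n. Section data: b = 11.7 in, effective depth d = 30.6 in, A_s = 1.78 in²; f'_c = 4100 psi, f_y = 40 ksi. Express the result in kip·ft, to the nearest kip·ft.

T = A_s f_y = 1.78 × 40 = 71.2 kips.
a = T/(0.85 f'_c b) = 71.2/(0.85 × 4.1 × 11.7) = 1.746 in.
M_n = T(d − a/2) = 71.2 × (30.6 − 0.873) = 2116.6 kip·in = 2116.6/12 = 176.38 kip·ft.

M_n ≈ 176 kip·ft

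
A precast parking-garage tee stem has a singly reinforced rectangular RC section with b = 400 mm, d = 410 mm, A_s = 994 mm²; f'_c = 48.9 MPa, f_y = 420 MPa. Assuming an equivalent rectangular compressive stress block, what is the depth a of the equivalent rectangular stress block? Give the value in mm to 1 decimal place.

a ≈ 25.1 mm

T = A_s f_y = 994 × 420 = 417480 N = 417.48 kN.
Setting C = 0.85 f'_c a b equal to T: a = 417480/(0.85 × 48.9 × 400) = 25.1 mm.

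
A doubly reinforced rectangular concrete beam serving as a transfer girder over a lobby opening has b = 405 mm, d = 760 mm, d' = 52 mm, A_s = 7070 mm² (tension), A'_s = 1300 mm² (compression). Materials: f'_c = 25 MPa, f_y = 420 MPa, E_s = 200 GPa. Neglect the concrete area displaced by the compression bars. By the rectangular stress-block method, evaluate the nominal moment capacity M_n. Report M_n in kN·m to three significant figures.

M_n ≈ 1890 kN·m

Assume both tension and compression steel yield.
Net tension couple steel: A_s − A'_s = 5770 mm².
a = (A_s − A'_s) f_y / (0.85 f'_c b) = 2423400/(0.85 × 25 × 405) = 281.59 mm.
c = a/β₁ = 281.59/0.85 = 331.28 mm; ε'_s = 0.003(c − d')/c = 0.0025 ≥ f_y/E_s = 0.0021, so compression steel does yield.
M_n = (A_s − A'_s) f_y (d − a/2) + A'_s f_y (d − d') = [2423400 × (760 − 140.795) + 546000 × (760 − 52)] × 10⁻⁶ = 1500.58 + 386.57 = 1887.15 kN·m.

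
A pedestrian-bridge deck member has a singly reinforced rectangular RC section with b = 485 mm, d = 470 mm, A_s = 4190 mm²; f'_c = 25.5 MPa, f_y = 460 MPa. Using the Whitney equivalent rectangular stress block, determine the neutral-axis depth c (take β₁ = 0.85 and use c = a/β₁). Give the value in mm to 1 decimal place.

c ≈ 215.7 mm

T = A_s f_y = 4190 × 460 = 1927400 N = 1927.4 kN.
Setting C = 0.85 f'_c a b equal to T: a = 1927400/(0.85 × 25.5 × 485) = 183.346 mm.
With β₁ = 0.85, c = a/β₁ = 183.346/0.85 = 215.7 mm.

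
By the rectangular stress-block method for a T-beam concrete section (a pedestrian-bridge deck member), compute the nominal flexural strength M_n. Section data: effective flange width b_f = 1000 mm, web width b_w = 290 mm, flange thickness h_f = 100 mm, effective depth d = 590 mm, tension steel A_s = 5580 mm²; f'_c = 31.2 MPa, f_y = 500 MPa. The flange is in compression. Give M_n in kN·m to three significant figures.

M_n ≈ 1500 kN·m

Tension: T = A_s f_y = 5580 × 500 = 2790000 N.
Try a within the flange: a = T/(0.85 f'_c b_f) = 2790000/(0.85 × 31.2 × 1000) = 105.20 mm.
a = 105.20 > h_f = 100 mm: the block extends into the web. Split into flange-overhang and web parts.
C_f = 0.85 f'_c (b_f − b_w) h_f = 0.85 × 31.2 × (1000 − 290) × 100 = 1882920 N.
Remaining web compression depth: a_w = (T − C_f)/(0.85 f'_c b_w) = (2790000 − 1882920)/(0.85 × 31.2 × 290) = 117.94 mm.
M_n = C_f(d − h_f/2) + (T − C_f)(d − a_w/2) = 1882920 × (590 − 50) + 907080 × (590 − 58.97) = 1016.78 + 481.69 = 1498.47 × 10⁶ N·mm.
M_n = 1498.47 kN·m.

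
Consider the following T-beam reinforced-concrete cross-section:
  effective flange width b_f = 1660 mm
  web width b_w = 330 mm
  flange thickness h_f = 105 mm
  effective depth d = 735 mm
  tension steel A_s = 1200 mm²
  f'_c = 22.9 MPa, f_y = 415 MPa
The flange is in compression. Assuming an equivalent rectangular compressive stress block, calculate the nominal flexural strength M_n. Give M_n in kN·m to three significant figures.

Tension: T = A_s f_y = 1200 × 415 = 498000 N.
Try a within the flange: a = T/(0.85 f'_c b_f) = 498000/(0.85 × 22.9 × 1660) = 15.41 mm.
Since a = 15.41 ≤ h_f = 105 mm, the stress block lies entirely in the flange; analyse as a rectangular beam of width b_f.
M_n = T(d − a/2) = 498000 × (735 − 7.705) = 362.19 × 10⁶ N·mm.
M_n = 362.19 kN·m.

M_n ≈ 362 kN·m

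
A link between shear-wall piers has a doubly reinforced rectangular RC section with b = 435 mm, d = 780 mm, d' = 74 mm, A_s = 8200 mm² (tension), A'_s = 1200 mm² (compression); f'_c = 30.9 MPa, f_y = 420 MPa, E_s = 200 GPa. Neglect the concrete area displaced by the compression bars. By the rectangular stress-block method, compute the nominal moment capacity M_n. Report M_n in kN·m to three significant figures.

M_n ≈ 2270 kN·m

Assume both tension and compression steel yield.
Net tension couple steel: A_s − A'_s = 7000 mm².
a = (A_s − A'_s) f_y / (0.85 f'_c b) = 2940000/(0.85 × 30.9 × 435) = 257.32 mm.
c = a/β₁ = 257.32/0.829 = 310.40 mm; ε'_s = 0.003(c − d')/c = 0.0023 ≥ f_y/E_s = 0.0021, so compression steel does yield.
M_n = (A_s − A'_s) f_y (d − a/2) + A'_s f_y (d − d') = [2940000 × (780 − 128.66) + 504000 × (780 − 74)] × 10⁻⁶ = 1914.94 + 355.82 = 2270.76 kN·m.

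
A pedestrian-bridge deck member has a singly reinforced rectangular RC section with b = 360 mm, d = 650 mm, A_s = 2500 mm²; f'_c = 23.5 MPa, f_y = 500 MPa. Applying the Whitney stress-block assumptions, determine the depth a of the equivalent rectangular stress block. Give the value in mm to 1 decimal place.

a ≈ 173.8 mm

T = A_s f_y = 2500 × 500 = 1250000 N = 1250 kN.
Setting C = 0.85 f'_c a b equal to T: a = 1250000/(0.85 × 23.5 × 360) = 173.8 mm.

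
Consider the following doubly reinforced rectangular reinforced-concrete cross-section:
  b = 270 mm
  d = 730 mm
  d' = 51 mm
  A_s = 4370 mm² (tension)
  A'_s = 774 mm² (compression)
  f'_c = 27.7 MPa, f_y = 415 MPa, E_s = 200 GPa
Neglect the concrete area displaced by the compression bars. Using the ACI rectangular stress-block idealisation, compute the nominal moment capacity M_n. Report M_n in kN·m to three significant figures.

M_n ≈ 1130 kN·m

Assume both tension and compression steel yield.
Net tension couple steel: A_s − A'_s = 3596 mm².
a = (A_s − A'_s) f_y / (0.85 f'_c b) = 1492340/(0.85 × 27.7 × 270) = 234.75 mm.
c = a/β₁ = 234.75/0.85 = 276.18 mm; ε'_s = 0.003(c − d')/c = 0.0024 ≥ f_y/E_s = 0.0021, so compression steel does yield.
M_n = (A_s − A'_s) f_y (d − a/2) + A'_s f_y (d − d') = [1492340 × (730 − 117.375) + 321210 × (730 − 51)] × 10⁻⁶ = 914.24 + 218.10 = 1132.34 kN·m.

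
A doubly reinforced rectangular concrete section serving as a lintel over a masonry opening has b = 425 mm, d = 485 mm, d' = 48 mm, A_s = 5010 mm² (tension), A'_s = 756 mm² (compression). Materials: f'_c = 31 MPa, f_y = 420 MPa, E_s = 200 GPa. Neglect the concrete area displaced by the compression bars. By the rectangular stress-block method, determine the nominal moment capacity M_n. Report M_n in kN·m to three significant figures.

M_n ≈ 863 kN·m

Assume both tension and compression steel yield.
Net tension couple steel: A_s − A'_s = 4254 mm².
a = (A_s − A'_s) f_y / (0.85 f'_c b) = 1786680/(0.85 × 31 × 425) = 159.54 mm.
c = a/β₁ = 159.54/0.829 = 192.45 mm; ε'_s = 0.003(c − d')/c = 0.0023 ≥ f_y/E_s = 0.0021, so compression steel does yield.
M_n = (A_s − A'_s) f_y (d − a/2) + A'_s f_y (d − d') = [1786680 × (485 − 79.77) + 317520 × (485 − 48)] × 10⁻⁶ = 724.02 + 138.76 = 862.78 kN·m.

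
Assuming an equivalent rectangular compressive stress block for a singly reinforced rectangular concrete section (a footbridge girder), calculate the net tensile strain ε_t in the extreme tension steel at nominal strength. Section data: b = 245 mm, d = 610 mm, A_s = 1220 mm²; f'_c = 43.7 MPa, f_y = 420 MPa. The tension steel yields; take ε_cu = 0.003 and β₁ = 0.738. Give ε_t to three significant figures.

ε_t ≈ 0.0210

a = A_s f_y/(0.85 f'_c b) = 56.30 mm.
β₁ = 0.738, so c = a/β₁ = 56.30/0.738 = 76.29 mm.
From the linear strain diagram with ε_cu = 0.003: ε_t = 0.003 (d − c)/c = 0.003 × (610 − 76.29)/76.29 = 0.0210.
Since ε_t ≥ 0.005, the section is tension-controlled.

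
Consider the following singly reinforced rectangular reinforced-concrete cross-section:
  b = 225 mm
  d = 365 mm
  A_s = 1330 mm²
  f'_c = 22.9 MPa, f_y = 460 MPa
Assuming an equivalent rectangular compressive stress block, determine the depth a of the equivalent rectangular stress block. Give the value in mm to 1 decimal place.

a ≈ 139.7 mm

T = A_s f_y = 1330 × 460 = 611800 N = 611.8 kN.
Setting C = 0.85 f'_c a b equal to T: a = 611800/(0.85 × 22.9 × 225) = 139.7 mm.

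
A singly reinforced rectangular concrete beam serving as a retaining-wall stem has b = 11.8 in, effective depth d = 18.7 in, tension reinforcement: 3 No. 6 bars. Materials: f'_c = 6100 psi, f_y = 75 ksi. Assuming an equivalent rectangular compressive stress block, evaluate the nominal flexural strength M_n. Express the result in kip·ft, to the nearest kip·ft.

A_s = 3 × 0.44 = 1.32 in².
T = A_s f_y = 1.32 × 75 = 99 kips.
a = T/(0.85 f'_c b) = 99/(0.85 × 6.1 × 11.8) = 1.618 in.
M_n = T(d − a/2) = 99 × (18.7 − 0.809) = 1771.2 kip·in = 1771.2/12 = 147.60 kip·ft.

M_n ≈ 148 kip·ft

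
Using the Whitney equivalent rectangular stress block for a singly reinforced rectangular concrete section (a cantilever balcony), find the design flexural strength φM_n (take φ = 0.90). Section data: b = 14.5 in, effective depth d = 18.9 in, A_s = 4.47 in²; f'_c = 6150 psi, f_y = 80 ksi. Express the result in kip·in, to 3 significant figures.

φM_n ≈ 5320 kip·in

T = A_s f_y = 4.47 × 80 = 357.6 kips.
a = T/(0.85 f'_c b) = 357.6/(0.85 × 6.15 × 14.5) = 4.718 in.
M_n = T(d − a/2) = 357.6 × (18.9 − 2.359) = 5915.1 kip·in.
φM_n = 0.90 × 5915.1 = 5323.6 kip·in.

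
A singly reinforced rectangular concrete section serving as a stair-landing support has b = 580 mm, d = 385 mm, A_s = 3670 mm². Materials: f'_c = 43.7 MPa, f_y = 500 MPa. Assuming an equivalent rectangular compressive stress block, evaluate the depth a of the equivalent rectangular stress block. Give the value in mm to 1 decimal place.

a ≈ 85.2 mm

T = A_s f_y = 3670 × 500 = 1835000 N = 1835 kN.
Setting C = 0.85 f'_c a b equal to T: a = 1835000/(0.85 × 43.7 × 580) = 85.2 mm.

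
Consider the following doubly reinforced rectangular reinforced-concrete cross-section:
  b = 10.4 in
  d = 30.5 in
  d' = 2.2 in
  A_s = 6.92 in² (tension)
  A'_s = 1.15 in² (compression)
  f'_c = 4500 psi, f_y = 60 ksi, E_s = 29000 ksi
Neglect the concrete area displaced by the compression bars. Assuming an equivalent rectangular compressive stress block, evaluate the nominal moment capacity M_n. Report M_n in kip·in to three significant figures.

Assume both steels yield.
a = (A_s − A'_s) f_y/(0.85 f'_c b) = (6.92 − 1.15) × 60/(0.85 × 4.5 × 10.4) = 8.703 in.
c = a/β₁ = 8.703/0.825 = 10.549 in; ε'_s = 0.003(c − d')/c = 0.0024 ≥ ε_y = 0.0021, so the compression steel yields.
M_n = (A_s − A'_s) f_y (d − a/2) + A'_s f_y (d − d') = 346.2 × (30.5 − 4.3515) + 69 × (30.5 − 2.2) = 9052.6 + 1952.7 = 11005.3 kip·in.

M_n ≈ 11000 kip·in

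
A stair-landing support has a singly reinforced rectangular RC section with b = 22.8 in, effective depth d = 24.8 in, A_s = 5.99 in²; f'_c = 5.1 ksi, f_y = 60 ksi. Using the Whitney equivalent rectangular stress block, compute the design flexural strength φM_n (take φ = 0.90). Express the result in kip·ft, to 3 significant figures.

T = A_s f_y = 5.99 × 60 = 359.4 kips.
a = T/(0.85 f'_c b) = 359.4/(0.85 × 5.1 × 22.8) = 3.636 in.
M_n = T(d − a/2) = 359.4 × (24.8 − 1.818) = 8259.7 kip·in = 8259.7/12 = 688.31 kip·ft.
φM_n = 0.90 × 688.31 = 619.48 kip·ft.

φM_n ≈ 619 kip·ft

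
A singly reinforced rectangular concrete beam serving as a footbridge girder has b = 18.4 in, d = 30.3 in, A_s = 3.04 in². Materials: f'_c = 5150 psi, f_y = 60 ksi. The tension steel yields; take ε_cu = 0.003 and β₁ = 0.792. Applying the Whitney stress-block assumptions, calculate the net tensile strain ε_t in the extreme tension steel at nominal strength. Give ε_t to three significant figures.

ε_t ≈ 0.0288

a = A_s f_y/(0.85 f'_c b) = 2.265 in.
β₁ = 0.792, so c = a/β₁ = 2.265/0.792 = 2.860 in.
From the linear strain diagram with ε_cu = 0.003: ε_t = 0.003 (d − c)/c = 0.003 × (30.3 − 2.860)/2.860 = 0.0288.
Since ε_t ≥ 0.005, the section is tension-controlled.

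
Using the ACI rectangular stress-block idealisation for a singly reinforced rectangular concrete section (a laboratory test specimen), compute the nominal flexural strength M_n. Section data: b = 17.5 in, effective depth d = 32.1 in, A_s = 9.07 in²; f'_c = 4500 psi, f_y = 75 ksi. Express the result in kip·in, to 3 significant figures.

M_n ≈ 18400 kip·in

T = A_s f_y = 9.07 × 75 = 680.25 kips.
a = T/(0.85 f'_c b) = 680.25/(0.85 × 4.5 × 17.5) = 10.162 in.
M_n = T(d − a/2) = 680.25 × (32.1 − 5.081) = 18379.7 kip·in.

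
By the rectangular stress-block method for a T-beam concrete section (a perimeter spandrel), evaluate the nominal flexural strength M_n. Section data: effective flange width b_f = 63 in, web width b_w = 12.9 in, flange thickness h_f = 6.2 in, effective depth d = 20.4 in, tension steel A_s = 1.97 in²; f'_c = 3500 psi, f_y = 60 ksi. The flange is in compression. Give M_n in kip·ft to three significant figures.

M_n ≈ 198 kip·ft

Tension: T = A_s f_y = 1.97 × 60 = 118.2 kips.
Try a within the flange: a = T/(0.85 f'_c b_f) = 118.2/(0.85 × 3.5 × 63) = 0.631 in.
Since a = 0.631 ≤ h_f = 6.2 in, the stress block lies entirely in the flange; analyse as a rectangular beam of width b_f.
M_n = T(d − a/2) = 118.2 × (20.4 − 0.3155) = 2374.0 kip·in.
M_n = 2374.0/12 = 197.83 kip·ft.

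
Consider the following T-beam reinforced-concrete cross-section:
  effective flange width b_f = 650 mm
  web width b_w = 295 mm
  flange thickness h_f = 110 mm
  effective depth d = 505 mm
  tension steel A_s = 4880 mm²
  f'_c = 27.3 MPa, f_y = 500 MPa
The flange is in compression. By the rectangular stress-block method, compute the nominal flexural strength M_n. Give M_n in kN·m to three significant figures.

Tension: T = A_s f_y = 4880 × 500 = 2440000 N.
Try a within the flange: a = T/(0.85 f'_c b_f) = 2440000/(0.85 × 27.3 × 650) = 161.77 mm.
a = 161.77 > h_f = 110 mm: the block extends into the web. Split into flange-overhang and web parts.
C_f = 0.85 f'_c (b_f − b_w) h_f = 0.85 × 27.3 × (650 − 295) × 110 = 906155 N.
Remaining web compression depth: a_w = (T − C_f)/(0.85 f'_c b_w) = (2440000 − 906155)/(0.85 × 27.3 × 295) = 224.07 mm.
M_n = C_f(d − h_f/2) + (T − C_f)(d − a_w/2) = 906155 × (505 − 55) + 1533845 × (505 − 112.035) = 407.77 + 602.75 = 1010.52 × 10⁶ N·mm.
M_n = 1010.52 kN·m.

M_n ≈ 1010 kN·m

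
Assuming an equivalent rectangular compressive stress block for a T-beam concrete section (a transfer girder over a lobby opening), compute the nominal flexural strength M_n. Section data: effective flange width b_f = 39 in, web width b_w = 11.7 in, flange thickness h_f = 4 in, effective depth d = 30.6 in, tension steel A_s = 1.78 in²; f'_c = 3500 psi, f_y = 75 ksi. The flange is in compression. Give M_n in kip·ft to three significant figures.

Tension: T = A_s f_y = 1.78 × 75 = 133.5 kips.
Try a within the flange: a = T/(0.85 f'_c b_f) = 133.5/(0.85 × 3.5 × 39) = 1.151 in.
Since a = 1.151 ≤ h_f = 4 in, the stress block lies entirely in the flange; analyse as a rectangular beam of width b_f.
M_n = T(d − a/2) = 133.5 × (30.6 − 0.5755) = 4008.3 kip·in.
M_n = 4008.3/12 = 334.03 kip·ft.

M_n ≈ 334 kip·ft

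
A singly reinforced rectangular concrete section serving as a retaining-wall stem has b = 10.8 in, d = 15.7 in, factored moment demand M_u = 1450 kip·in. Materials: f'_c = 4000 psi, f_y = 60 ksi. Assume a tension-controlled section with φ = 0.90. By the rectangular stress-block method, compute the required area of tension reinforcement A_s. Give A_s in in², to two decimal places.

M_n = M_u/φ = 1450/0.90 = 1611.11 kip·in.
From M_n = 0.85 f'_c a b (d − a/2):
a = d − √(d² − 2M_n/(0.85 f'_c b)) = 15.7 − √(15.7² − 2 × 1611.11/(0.85 × 4 × 10.8)) = 3.101 in.
A_s = 0.85 f'_c a b / f_y = 0.85 × 4 × 3.101 × 10.8 / 60 = 1.898 in².

A_s ≈ 1.90 in²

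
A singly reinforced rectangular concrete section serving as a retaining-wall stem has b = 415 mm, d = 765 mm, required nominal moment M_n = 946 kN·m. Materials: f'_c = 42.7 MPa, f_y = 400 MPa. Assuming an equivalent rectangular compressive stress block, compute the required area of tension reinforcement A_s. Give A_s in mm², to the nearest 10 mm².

With M_n = 0.85 f'_c a b (d − a/2), solve the quadratic for a:
a = d − √(d² − 2M_n/(0.85 f'_c b)) = 765 − √(765² − 2 × 946×10⁶/(0.85 × 42.7 × 415)) = 87.05 mm.
A_s = 0.85 f'_c a b / f_y = 0.85 × 42.7 × 87.05 × 415 / 400 = 3278.0 mm².

A_s ≈ 3280 mm²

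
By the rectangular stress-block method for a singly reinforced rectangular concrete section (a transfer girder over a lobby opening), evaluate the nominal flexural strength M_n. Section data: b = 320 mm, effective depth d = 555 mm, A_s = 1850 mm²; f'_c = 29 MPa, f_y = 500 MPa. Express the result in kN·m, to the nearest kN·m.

M_n ≈ 459 kN·m

T = A_s f_y = 1850 × 500 = 925000 N = 925 kN.
From C = T: a = T/(0.85 f'_c b) = 925000/(0.85 × 29 × 320) = 117.27 mm.
M_n = T(d − a/2) = 925 kN × (555 − 58.635) mm = 459.14 kN·m.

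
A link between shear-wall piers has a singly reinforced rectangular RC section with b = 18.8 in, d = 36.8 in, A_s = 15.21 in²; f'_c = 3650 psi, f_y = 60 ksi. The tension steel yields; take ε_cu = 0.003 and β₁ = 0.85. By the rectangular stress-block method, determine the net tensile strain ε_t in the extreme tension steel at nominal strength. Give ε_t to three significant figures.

ε_t ≈ 0.00300

a = A_s f_y/(0.85 f'_c b) = 15.646 in.
β₁ = 0.85, so c = a/β₁ = 15.646/0.85 = 18.407 in.
From the linear strain diagram with ε_cu = 0.003: ε_t = 0.003 (d − c)/c = 0.003 × (36.8 − 18.407)/18.407 = 0.00300.
ε_t < 0.004 — the section is over-reinforced for flexure under ACI limits.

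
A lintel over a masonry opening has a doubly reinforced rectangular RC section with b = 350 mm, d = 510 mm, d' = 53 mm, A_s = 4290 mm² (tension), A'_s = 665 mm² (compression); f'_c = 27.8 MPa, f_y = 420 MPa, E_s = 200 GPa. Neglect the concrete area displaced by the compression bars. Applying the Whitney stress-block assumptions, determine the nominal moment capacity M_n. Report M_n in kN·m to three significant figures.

Assume both tension and compression steel yield.
Net tension couple steel: A_s − A'_s = 3625 mm².
a = (A_s − A'_s) f_y / (0.85 f'_c b) = 1522500/(0.85 × 27.8 × 350) = 184.09 mm.
c = a/β₁ = 184.09/0.85 = 216.58 mm; ε'_s = 0.003(c − d')/c = 0.0023 ≥ f_y/E_s = 0.0021, so compression steel does yield.
M_n = (A_s − A'_s) f_y (d − a/2) + A'_s f_y (d − d') = [1522500 × (510 − 92.045) + 279300 × (510 − 53)] × 10⁻⁶ = 636.34 + 127.64 = 763.98 kN·m.

M_n ≈ 764 kN·m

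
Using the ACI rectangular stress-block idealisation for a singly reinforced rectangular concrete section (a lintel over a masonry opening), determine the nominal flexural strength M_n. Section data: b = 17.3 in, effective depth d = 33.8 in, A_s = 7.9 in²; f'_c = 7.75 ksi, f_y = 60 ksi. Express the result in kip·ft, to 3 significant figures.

M_n ≈ 1250 kip·ft

T = A_s f_y = 7.9 × 60 = 474 kips.
a = T/(0.85 f'_c b) = 474/(0.85 × 7.75 × 17.3) = 4.159 in.
M_n = T(d − a/2) = 474 × (33.8 − 2.0795) = 15035.5 kip·in = 15035.5/12 = 1252.96 kip·ft.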